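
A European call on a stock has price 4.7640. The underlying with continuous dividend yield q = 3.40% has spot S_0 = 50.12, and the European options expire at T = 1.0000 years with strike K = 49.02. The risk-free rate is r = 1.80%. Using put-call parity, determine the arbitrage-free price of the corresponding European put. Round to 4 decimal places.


Answer: Put price = 4.4650

Derivation:
Put-call parity: C - P = S_0 * exp(-qT) - K * exp(-rT).
S_0 * exp(-qT) = 50.1200 * 0.96657150 = 48.44456381
K * exp(-rT) = 49.0200 * 0.98216103 = 48.14553381
P = C - S*exp(-qT) + K*exp(-rT)
P = 4.7640 - 48.44456381 + 48.14553381 = 4.4650


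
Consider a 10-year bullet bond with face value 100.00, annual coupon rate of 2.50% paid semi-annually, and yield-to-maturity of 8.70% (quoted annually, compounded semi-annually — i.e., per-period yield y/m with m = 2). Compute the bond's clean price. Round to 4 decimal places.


Coupon per period c = face * coupon_rate / m = 1.250000
Periods per year m = 2; per-period yield y/m = 0.043500
Number of cashflows N = 20
Cashflows (t years, CF_t, discount factor 1/(1+y/m)^(m*t), PV):
  t = 0.5000: CF_t = 1.250000, DF = 0.958313, PV = 1.197892
  t = 1.0000: CF_t = 1.250000, DF = 0.918365, PV = 1.147956
  t = 1.5000: CF_t = 1.250000, DF = 0.880081, PV = 1.100101
  t = 2.0000: CF_t = 1.250000, DF = 0.843393, PV = 1.054242
  t = 2.5000: CF_t = 1.250000, DF = 0.808235, PV = 1.010294
  t = 3.0000: CF_t = 1.250000, DF = 0.774543, PV = 0.968178
  t = 3.5000: CF_t = 1.250000, DF = 0.742254, PV = 0.927818
  t = 4.0000: CF_t = 1.250000, DF = 0.711312, PV = 0.889140
  t = 4.5000: CF_t = 1.250000, DF = 0.681660, PV = 0.852075
  t = 5.0000: CF_t = 1.250000, DF = 0.653244, PV = 0.816555
  t = 5.5000: CF_t = 1.250000, DF = 0.626013, PV = 0.782516
  t = 6.0000: CF_t = 1.250000, DF = 0.599916, PV = 0.749895
  t = 6.5000: CF_t = 1.250000, DF = 0.574908, PV = 0.718635
  t = 7.0000: CF_t = 1.250000, DF = 0.550942, PV = 0.688677
  t = 7.5000: CF_t = 1.250000, DF = 0.527975, PV = 0.659969
  t = 8.0000: CF_t = 1.250000, DF = 0.505965, PV = 0.632457
  t = 8.5000: CF_t = 1.250000, DF = 0.484873, PV = 0.606092
  t = 9.0000: CF_t = 1.250000, DF = 0.464661, PV = 0.580826
  t = 9.5000: CF_t = 1.250000, DF = 0.445290, PV = 0.556613
  t = 10.0000: CF_t = 101.250000, DF = 0.426728, PV = 43.206189
Price P = sum_t PV_t = 59.146119

Answer: Price = 59.1461


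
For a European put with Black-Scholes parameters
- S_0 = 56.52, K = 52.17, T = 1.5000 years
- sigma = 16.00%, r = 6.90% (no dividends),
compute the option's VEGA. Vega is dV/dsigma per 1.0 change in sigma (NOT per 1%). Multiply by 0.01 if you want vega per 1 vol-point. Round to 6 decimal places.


Answer: Vega = 16.166461

Derivation:
d1 = 1.0348427738; d2 = 0.8388835944
phi(d1) = 0.2335431747; exp(-qT) = 1.0000000000; exp(-rT) = 0.9016760227
Vega = S * exp(-qT) * phi(d1) * sqrt(T) = 56.5200 * 1.0000000000 * 0.2335431747 * 1.2247448714 = 16.166461


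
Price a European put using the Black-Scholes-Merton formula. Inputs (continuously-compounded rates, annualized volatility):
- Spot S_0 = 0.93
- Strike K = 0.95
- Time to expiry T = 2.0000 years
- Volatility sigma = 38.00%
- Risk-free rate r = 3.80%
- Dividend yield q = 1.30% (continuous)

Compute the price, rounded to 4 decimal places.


Answer: Price = 0.1767

Derivation:
d1 = (ln(S/K) + (r - q + 0.5*sigma^2) * T) / (sigma * sqrt(T)) = 0.32214780
d2 = d1 - sigma * sqrt(T) = -0.21525335
exp(-rT) = 0.92681621; exp(-qT) = 0.97433509
P = K * exp(-rT) * N(-d2) - S_0 * exp(-qT) * N(-d1)
N(-d1) = 0.37367036; N(-d2) = 0.58521510
P = 0.9500 * 0.92681621 * 0.58521510 - 0.9300 * 0.97433509 * 0.37367036 = 0.1767


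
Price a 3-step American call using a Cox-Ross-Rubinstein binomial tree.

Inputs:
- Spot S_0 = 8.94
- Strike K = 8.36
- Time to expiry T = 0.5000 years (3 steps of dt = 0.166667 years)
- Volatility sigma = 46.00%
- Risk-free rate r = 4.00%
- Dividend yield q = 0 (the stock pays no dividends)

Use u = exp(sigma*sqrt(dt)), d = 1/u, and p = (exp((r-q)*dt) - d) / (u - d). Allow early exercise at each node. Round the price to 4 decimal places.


Answer: Price = V(0,0) = 1.5889

Derivation:
dt = T/N = 0.166667
u = exp(sigma*sqrt(dt)) = 1.206585; d = 1/u = 0.828785
p = (exp((r-q)*dt) - d) / (u - d) = 0.470894
Discount per step: exp(-r*dt) = 0.993356
Stock lattice S(k, i) with i counting down-moves:
  k=0: S(0,0) = 8.9400
  k=1: S(1,0) = 10.7869; S(1,1) = 7.4093
  k=2: S(2,0) = 13.0153; S(2,1) = 8.9400; S(2,2) = 6.1408
  k=3: S(3,0) = 15.7040; S(3,1) = 10.7869; S(3,2) = 7.4093; S(3,3) = 5.0894
Terminal payoffs V(N, i) = max(S_T - K, 0):
  V(3,0) = 7.344044; V(3,1) = 2.426872; V(3,2) = 0.000000; V(3,3) = 0.000000
Backward induction: V(k, i) = exp(-r*dt) * [p * V(k+1, i) + (1-p) * V(k+1, i+1)]; then take max(V_cont, immediate exercise) for American.
  V(2,0) = exp(-r*dt) * [p*7.344044 + (1-p)*2.426872] = 4.710828; exercise = 4.655280; V(2,0) = max -> 4.710828
  V(2,1) = exp(-r*dt) * [p*2.426872 + (1-p)*0.000000] = 1.135206; exercise = 0.580000; V(2,1) = max -> 1.135206
  V(2,2) = exp(-r*dt) * [p*0.000000 + (1-p)*0.000000] = 0.000000; exercise = 0.000000; V(2,2) = max -> 0.000000
  V(1,0) = exp(-r*dt) * [p*4.710828 + (1-p)*1.135206] = 2.800214; exercise = 2.426872; V(1,0) = max -> 2.800214
  V(1,1) = exp(-r*dt) * [p*1.135206 + (1-p)*0.000000] = 0.531010; exercise = 0.000000; V(1,1) = max -> 0.531010
  V(0,0) = exp(-r*dt) * [p*2.800214 + (1-p)*0.531010] = 1.588936; exercise = 0.580000; V(0,0) = max -> 1.588936


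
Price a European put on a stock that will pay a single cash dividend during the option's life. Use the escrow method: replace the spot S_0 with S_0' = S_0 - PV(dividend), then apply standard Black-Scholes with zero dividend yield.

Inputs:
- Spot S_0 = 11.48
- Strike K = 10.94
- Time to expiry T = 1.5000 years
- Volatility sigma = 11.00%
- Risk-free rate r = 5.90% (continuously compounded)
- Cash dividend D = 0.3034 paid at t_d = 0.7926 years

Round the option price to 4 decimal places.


Answer: Price = 0.1638

Derivation:
PV(D) = D * exp(-r * t_d) = 0.3034 * 0.95431316 = 0.28953861
S_0' = S_0 - PV(D) = 11.4800 - 0.28953861 = 11.19046139
d1 = (ln(S_0'/K) + (r + sigma^2/2)*T) / (sigma*sqrt(T)) = 0.89228941
d2 = d1 - sigma*sqrt(T) = 0.75756747
exp(-rT) = 0.91530311
N(-d1) = 0.18611891; N(-d2) = 0.22435498
P = K * exp(-rT) * N(-d2) - S_0' * N(-d1) = 10.9400 * 0.91530311 * 0.22435498 - 11.19046139 * 0.18611891 = 0.1638


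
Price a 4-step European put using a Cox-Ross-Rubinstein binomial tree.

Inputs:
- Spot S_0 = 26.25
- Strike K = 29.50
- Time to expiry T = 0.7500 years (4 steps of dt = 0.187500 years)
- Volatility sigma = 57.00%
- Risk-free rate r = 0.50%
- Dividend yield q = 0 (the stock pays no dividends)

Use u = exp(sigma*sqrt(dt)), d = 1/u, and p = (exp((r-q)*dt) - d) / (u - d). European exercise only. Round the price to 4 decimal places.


Answer: Price = V(0,0) = 7.2490

Derivation:
dt = T/N = 0.187500
u = exp(sigma*sqrt(dt)) = 1.279945; d = 1/u = 0.781283
p = (exp((r-q)*dt) - d) / (u - d) = 0.440488
Discount per step: exp(-r*dt) = 0.999063
Stock lattice S(k, i) with i counting down-moves:
  k=0: S(0,0) = 26.2500
  k=1: S(1,0) = 33.5986; S(1,1) = 20.5087
  k=2: S(2,0) = 43.0043; S(2,1) = 26.2500; S(2,2) = 16.0231
  k=3: S(3,0) = 55.0432; S(3,1) = 33.5986; S(3,2) = 20.5087; S(3,3) = 12.5186
  k=4: S(4,0) = 70.4522; S(4,1) = 43.0043; S(4,2) = 26.2500; S(4,3) = 16.0231; S(4,4) = 9.7806
Terminal payoffs V(N, i) = max(K - S_T, 0):
  V(4,0) = 0.000000; V(4,1) = 0.000000; V(4,2) = 3.250000; V(4,3) = 13.476899; V(4,4) = 19.719437
Backward induction: V(k, i) = exp(-r*dt) * [p * V(k+1, i) + (1-p) * V(k+1, i+1)].
  V(3,0) = exp(-r*dt) * [p*0.000000 + (1-p)*0.000000] = 0.000000
  V(3,1) = exp(-r*dt) * [p*0.000000 + (1-p)*3.250000] = 1.816710
  V(3,2) = exp(-r*dt) * [p*3.250000 + (1-p)*13.476899] = 8.963666
  V(3,3) = exp(-r*dt) * [p*13.476899 + (1-p)*19.719437] = 16.953773
  V(2,0) = exp(-r*dt) * [p*0.000000 + (1-p)*1.816710] = 1.015519
  V(2,1) = exp(-r*dt) * [p*1.816710 + (1-p)*8.963666] = 5.810068
  V(2,2) = exp(-r*dt) * [p*8.963666 + (1-p)*16.953773] = 13.421638
  V(1,0) = exp(-r*dt) * [p*1.015519 + (1-p)*5.810068] = 3.694662
  V(1,1) = exp(-r*dt) * [p*5.810068 + (1-p)*13.421638] = 10.059398
  V(0,0) = exp(-r*dt) * [p*3.694662 + (1-p)*10.059398] = 7.249009


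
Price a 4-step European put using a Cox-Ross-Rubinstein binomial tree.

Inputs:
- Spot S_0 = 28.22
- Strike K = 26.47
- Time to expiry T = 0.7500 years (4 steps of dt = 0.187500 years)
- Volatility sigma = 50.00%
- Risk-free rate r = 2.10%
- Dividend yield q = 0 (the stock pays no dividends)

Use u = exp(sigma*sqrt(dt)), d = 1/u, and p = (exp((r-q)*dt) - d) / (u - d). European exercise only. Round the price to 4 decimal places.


dt = T/N = 0.187500
u = exp(sigma*sqrt(dt)) = 1.241731; d = 1/u = 0.805327
p = (exp((r-q)*dt) - d) / (u - d) = 0.455124
Discount per step: exp(-r*dt) = 0.996070
Stock lattice S(k, i) with i counting down-moves:
  k=0: S(0,0) = 28.2200
  k=1: S(1,0) = 35.0416; S(1,1) = 22.7263
  k=2: S(2,0) = 43.5123; S(2,1) = 28.2200; S(2,2) = 18.3021
  k=3: S(3,0) = 54.0306; S(3,1) = 35.0416; S(3,2) = 22.7263; S(3,3) = 14.7392
  k=4: S(4,0) = 67.0914; S(4,1) = 43.5123; S(4,2) = 28.2200; S(4,3) = 18.3021; S(4,4) = 11.8699
Terminal payoffs V(N, i) = max(K - S_T, 0):
  V(4,0) = 0.000000; V(4,1) = 0.000000; V(4,2) = 0.000000; V(4,3) = 8.167855; V(4,4) = 14.600103
Backward induction: V(k, i) = exp(-r*dt) * [p * V(k+1, i) + (1-p) * V(k+1, i+1)].
  V(3,0) = exp(-r*dt) * [p*0.000000 + (1-p)*0.000000] = 0.000000
  V(3,1) = exp(-r*dt) * [p*0.000000 + (1-p)*0.000000] = 0.000000
  V(3,2) = exp(-r*dt) * [p*0.000000 + (1-p)*8.167855] = 4.432977
  V(3,3) = exp(-r*dt) * [p*8.167855 + (1-p)*14.600103] = 11.626760
  V(2,0) = exp(-r*dt) * [p*0.000000 + (1-p)*0.000000] = 0.000000
  V(2,1) = exp(-r*dt) * [p*0.000000 + (1-p)*4.432977] = 2.405930
  V(2,2) = exp(-r*dt) * [p*4.432977 + (1-p)*11.626760] = 8.319871
  V(1,0) = exp(-r*dt) * [p*0.000000 + (1-p)*2.405930] = 1.305781
  V(1,1) = exp(-r*dt) * [p*2.405930 + (1-p)*8.319871] = 5.606175
  V(0,0) = exp(-r*dt) * [p*1.305781 + (1-p)*5.606175] = 3.634622

Answer: Price = V(0,0) = 3.6346


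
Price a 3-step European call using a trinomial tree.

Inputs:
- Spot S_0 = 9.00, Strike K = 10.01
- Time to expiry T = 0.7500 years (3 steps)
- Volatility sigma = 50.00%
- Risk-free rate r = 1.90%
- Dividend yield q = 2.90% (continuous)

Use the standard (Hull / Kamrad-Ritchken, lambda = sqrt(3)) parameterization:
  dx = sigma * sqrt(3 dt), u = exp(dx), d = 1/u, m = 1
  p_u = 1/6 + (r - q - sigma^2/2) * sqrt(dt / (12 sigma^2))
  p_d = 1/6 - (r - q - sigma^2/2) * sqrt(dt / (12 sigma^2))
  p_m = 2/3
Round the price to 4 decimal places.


dt = T/N = 0.250000; dx = sigma*sqrt(3*dt) = 0.433013
u = exp(dx) = 1.541896; d = 1/u = 0.648552
p_u = 0.127696, p_m = 0.666667, p_d = 0.205638
Discount per step: exp(-r*dt) = 0.995261
Stock lattice S(k, j) with j the centered position index:
  k=0: S(0,+0) = 9.0000
  k=1: S(1,-1) = 5.8370; S(1,+0) = 9.0000; S(1,+1) = 13.8771
  k=2: S(2,-2) = 3.7856; S(2,-1) = 5.8370; S(2,+0) = 9.0000; S(2,+1) = 13.8771; S(2,+2) = 21.3970
  k=3: S(3,-3) = 2.4551; S(3,-2) = 3.7856; S(3,-1) = 5.8370; S(3,+0) = 9.0000; S(3,+1) = 13.8771; S(3,+2) = 21.3970; S(3,+3) = 32.9919
Terminal payoffs V(N, j) = max(S_T - K, 0):
  V(3,-3) = 0.000000; V(3,-2) = 0.000000; V(3,-1) = 0.000000; V(3,+0) = 0.000000; V(3,+1) = 3.867062; V(3,+2) = 11.386984; V(3,+3) = 22.981920
Backward induction: V(k, j) = exp(-r*dt) * [p_u * V(k+1, j+1) + p_m * V(k+1, j) + p_d * V(k+1, j-1)]
  V(2,-2) = exp(-r*dt) * [p_u*0.000000 + p_m*0.000000 + p_d*0.000000] = 0.000000
  V(2,-1) = exp(-r*dt) * [p_u*0.000000 + p_m*0.000000 + p_d*0.000000] = 0.000000
  V(2,+0) = exp(-r*dt) * [p_u*3.867062 + p_m*0.000000 + p_d*0.000000] = 0.491467
  V(2,+1) = exp(-r*dt) * [p_u*11.386984 + p_m*3.867062 + p_d*0.000000] = 4.013001
  V(2,+2) = exp(-r*dt) * [p_u*22.981920 + p_m*11.386984 + p_d*3.867062] = 11.267577
  V(1,-1) = exp(-r*dt) * [p_u*0.491467 + p_m*0.000000 + p_d*0.000000] = 0.062461
  V(1,+0) = exp(-r*dt) * [p_u*4.013001 + p_m*0.491467 + p_d*0.000000] = 0.836106
  V(1,+1) = exp(-r*dt) * [p_u*11.267577 + p_m*4.013001 + p_d*0.491467] = 4.195243
  V(0,+0) = exp(-r*dt) * [p_u*4.195243 + p_m*0.836106 + p_d*0.062461] = 1.100721

Answer: Price = V(0,0) = 1.1007


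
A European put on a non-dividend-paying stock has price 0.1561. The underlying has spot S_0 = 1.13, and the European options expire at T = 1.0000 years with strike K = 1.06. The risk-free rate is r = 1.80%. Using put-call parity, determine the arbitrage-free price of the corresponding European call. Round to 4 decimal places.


Put-call parity: C - P = S_0 * exp(-qT) - K * exp(-rT).
S_0 * exp(-qT) = 1.1300 * 1.00000000 = 1.13000000
K * exp(-rT) = 1.0600 * 0.98216103 = 1.04109069
C = P + S*exp(-qT) - K*exp(-rT)
C = 0.1561 + 1.13000000 - 1.04109069 = 0.2450

Answer: Call price = 0.2450


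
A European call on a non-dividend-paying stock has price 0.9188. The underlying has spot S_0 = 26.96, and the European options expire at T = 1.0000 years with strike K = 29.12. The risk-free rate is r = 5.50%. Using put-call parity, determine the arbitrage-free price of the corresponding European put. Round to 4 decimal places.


Answer: Put price = 1.5204

Derivation:
Put-call parity: C - P = S_0 * exp(-qT) - K * exp(-rT).
S_0 * exp(-qT) = 26.9600 * 1.00000000 = 26.96000000
K * exp(-rT) = 29.1200 * 0.94648515 = 27.56164751
P = C - S*exp(-qT) + K*exp(-rT)
P = 0.9188 - 26.96000000 + 27.56164751 = 1.5204


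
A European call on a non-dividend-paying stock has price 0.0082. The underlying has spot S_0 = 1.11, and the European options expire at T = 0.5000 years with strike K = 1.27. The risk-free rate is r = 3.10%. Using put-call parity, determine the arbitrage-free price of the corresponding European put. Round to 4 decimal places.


Answer: Put price = 0.1487

Derivation:
Put-call parity: C - P = S_0 * exp(-qT) - K * exp(-rT).
S_0 * exp(-qT) = 1.1100 * 1.00000000 = 1.11000000
K * exp(-rT) = 1.2700 * 0.98461951 = 1.25046677
P = C - S*exp(-qT) + K*exp(-rT)
P = 0.0082 - 1.11000000 + 1.25046677 = 0.1487


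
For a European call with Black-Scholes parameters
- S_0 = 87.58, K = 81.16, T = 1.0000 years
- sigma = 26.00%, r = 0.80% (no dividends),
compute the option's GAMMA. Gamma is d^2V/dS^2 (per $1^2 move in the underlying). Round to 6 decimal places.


d1 = 0.4535774862; d2 = 0.1935774862
phi(d1) = 0.3599447249; exp(-qT) = 1.0000000000; exp(-rT) = 0.9920319148
Gamma = exp(-qT) * phi(d1) / (S * sigma * sqrt(T)) = 1.0000000000 * 0.3599447249 / (87.5800 * 0.2600 * 1.0000000000) = 0.015807

Answer: Gamma = 0.015807


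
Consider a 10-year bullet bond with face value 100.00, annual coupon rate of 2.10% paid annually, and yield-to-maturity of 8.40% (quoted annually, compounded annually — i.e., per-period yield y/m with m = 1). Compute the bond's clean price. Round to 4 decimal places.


Coupon per period c = face * coupon_rate / m = 2.100000
Periods per year m = 1; per-period yield y/m = 0.084000
Number of cashflows N = 10
Cashflows (t years, CF_t, discount factor 1/(1+y/m)^(m*t), PV):
  t = 1.0000: CF_t = 2.100000, DF = 0.922509, PV = 1.937269
  t = 2.0000: CF_t = 2.100000, DF = 0.851023, PV = 1.787149
  t = 3.0000: CF_t = 2.100000, DF = 0.785077, PV = 1.648661
  t = 4.0000: CF_t = 2.100000, DF = 0.724241, PV = 1.520905
  t = 5.0000: CF_t = 2.100000, DF = 0.668119, PV = 1.403049
  t = 6.0000: CF_t = 2.100000, DF = 0.616346, PV = 1.294326
  t = 7.0000: CF_t = 2.100000, DF = 0.568585, PV = 1.194027
  t = 8.0000: CF_t = 2.100000, DF = 0.524524, PV = 1.101501
  t = 9.0000: CF_t = 2.100000, DF = 0.483879, PV = 1.016145
  t = 10.0000: CF_t = 102.100000, DF = 0.446383, PV = 45.575655
Price P = sum_t PV_t = 58.478689

Answer: Price = 58.4787


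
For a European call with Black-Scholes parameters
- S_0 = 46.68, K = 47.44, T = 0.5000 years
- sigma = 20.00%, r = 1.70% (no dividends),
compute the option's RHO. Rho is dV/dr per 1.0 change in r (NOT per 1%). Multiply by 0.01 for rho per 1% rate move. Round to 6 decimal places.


Answer: Rho = 10.591637

Derivation:
d1 = 0.0166173822; d2 = -0.1248039740
phi(d1) = 0.3988872028; exp(-qT) = 1.0000000000; exp(-rT) = 0.9915360229
N(d2) = 0.4503393706
Rho = K*T*exp(-rT)*N(d2) = 47.4400 * 0.5000 * 0.9915360229 * 0.4503393706 = 10.591637


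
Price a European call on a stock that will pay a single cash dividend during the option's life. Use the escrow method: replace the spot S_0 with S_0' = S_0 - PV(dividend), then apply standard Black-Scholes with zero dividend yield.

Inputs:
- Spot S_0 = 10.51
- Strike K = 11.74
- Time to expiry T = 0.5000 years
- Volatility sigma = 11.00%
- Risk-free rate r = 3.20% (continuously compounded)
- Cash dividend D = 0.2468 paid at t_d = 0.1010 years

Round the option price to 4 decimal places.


Answer: Price = 0.0236

Derivation:
PV(D) = D * exp(-r * t_d) = 0.2468 * 0.99677322 = 0.24600363
S_0' = S_0 - PV(D) = 10.5100 - 0.24600363 = 10.26399637
d1 = (ln(S_0'/K) + (r + sigma^2/2)*T) / (sigma*sqrt(T)) = -1.48279702
d2 = d1 - sigma*sqrt(T) = -1.56057876
exp(-rT) = 0.98412732
N(d1) = 0.06906417; N(d2) = 0.05931159
C = S_0' * N(d1) - K * exp(-rT) * N(d2) = 10.26399637 * 0.06906417 - 11.7400 * 0.98412732 * 0.05931159 = 0.0236


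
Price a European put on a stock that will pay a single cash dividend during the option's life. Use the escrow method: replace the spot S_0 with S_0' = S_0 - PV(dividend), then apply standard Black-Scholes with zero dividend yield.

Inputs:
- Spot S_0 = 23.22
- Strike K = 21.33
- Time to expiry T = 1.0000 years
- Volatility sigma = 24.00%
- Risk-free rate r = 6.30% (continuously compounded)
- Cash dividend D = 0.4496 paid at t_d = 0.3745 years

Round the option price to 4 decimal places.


PV(D) = D * exp(-r * t_d) = 0.4496 * 0.97668265 = 0.43911652
S_0' = S_0 - PV(D) = 23.2200 - 0.43911652 = 22.78088348
d1 = (ln(S_0'/K) + (r + sigma^2/2)*T) / (sigma*sqrt(T)) = 0.65669670
d2 = d1 - sigma*sqrt(T) = 0.41669670
exp(-rT) = 0.93894347
N(-d1) = 0.25568798; N(-d2) = 0.33845013
P = K * exp(-rT) * N(-d2) - S_0' * N(-d1) = 21.3300 * 0.93894347 * 0.33845013 - 22.78088348 * 0.25568798 = 0.9536

Answer: Price = 0.9536


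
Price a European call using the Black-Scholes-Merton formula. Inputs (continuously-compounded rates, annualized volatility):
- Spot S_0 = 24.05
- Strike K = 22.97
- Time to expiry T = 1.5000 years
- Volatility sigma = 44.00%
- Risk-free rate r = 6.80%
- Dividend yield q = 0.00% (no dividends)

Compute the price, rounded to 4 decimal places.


Answer: Price = 6.5844

Derivation:
d1 = (ln(S/K) + (r - q + 0.5*sigma^2) * T) / (sigma * sqrt(T)) = 0.54398339
d2 = d1 - sigma * sqrt(T) = 0.00509564
exp(-rT) = 0.90302955; exp(-qT) = 1.00000000
C = S_0 * exp(-qT) * N(d1) - K * exp(-rT) * N(d2)
N(d1) = 0.70677355; N(d2) = 0.50203286
C = 24.0500 * 1.00000000 * 0.70677355 - 22.9700 * 0.90302955 * 0.50203286 = 6.5844


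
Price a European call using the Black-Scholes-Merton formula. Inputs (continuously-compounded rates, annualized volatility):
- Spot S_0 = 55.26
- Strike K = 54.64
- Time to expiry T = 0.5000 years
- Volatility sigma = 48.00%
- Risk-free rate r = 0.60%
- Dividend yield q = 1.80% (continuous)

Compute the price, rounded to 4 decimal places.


Answer: Price = 7.5057

Derivation:
d1 = (ln(S/K) + (r - q + 0.5*sigma^2) * T) / (sigma * sqrt(T)) = 0.18527112
d2 = d1 - sigma * sqrt(T) = -0.15414013
exp(-rT) = 0.99700450; exp(-qT) = 0.99104038
C = S_0 * exp(-qT) * N(d1) - K * exp(-rT) * N(d2)
N(d1) = 0.57349181; N(d2) = 0.43874962
C = 55.2600 * 0.99104038 * 0.57349181 - 54.6400 * 0.99700450 * 0.43874962 = 7.5057


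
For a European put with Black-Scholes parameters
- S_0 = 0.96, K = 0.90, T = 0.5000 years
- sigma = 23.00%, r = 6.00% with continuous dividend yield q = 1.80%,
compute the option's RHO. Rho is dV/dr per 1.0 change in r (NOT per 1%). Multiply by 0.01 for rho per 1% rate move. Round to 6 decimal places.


Answer: Rho = -0.143365

Derivation:
d1 = 0.6072726568; d2 = 0.4446380971
phi(d1) = 0.3317649399; exp(-qT) = 0.9910403788; exp(-rT) = 0.9704455335
N(-d2) = 0.3282906556
Rho = -K*T*exp(-rT)*N(-d2) = -0.9000 * 0.5000 * 0.9704455335 * 0.3282906556 = -0.143365


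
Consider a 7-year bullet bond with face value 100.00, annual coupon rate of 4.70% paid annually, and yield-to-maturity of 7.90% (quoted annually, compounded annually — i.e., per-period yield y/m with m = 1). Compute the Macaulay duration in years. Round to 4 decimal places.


Answer: Macaulay duration = 6.0263 years

Derivation:
Coupon per period c = face * coupon_rate / m = 4.700000
Periods per year m = 1; per-period yield y/m = 0.079000
Number of cashflows N = 7
Cashflows (t years, CF_t, discount factor 1/(1+y/m)^(m*t), PV):
  t = 1.0000: CF_t = 4.700000, DF = 0.926784, PV = 4.355885
  t = 2.0000: CF_t = 4.700000, DF = 0.858929, PV = 4.036965
  t = 3.0000: CF_t = 4.700000, DF = 0.796041, PV = 3.741395
  t = 4.0000: CF_t = 4.700000, DF = 0.737758, PV = 3.467465
  t = 5.0000: CF_t = 4.700000, DF = 0.683743, PV = 3.213591
  t = 6.0000: CF_t = 4.700000, DF = 0.633682, PV = 2.978305
  t = 7.0000: CF_t = 104.700000, DF = 0.587286, PV = 61.488878
Price P = sum_t PV_t = 83.282484
Macaulay numerator sum_t t * PV_t:
  t * PV_t at t = 1.0000: 4.355885
  t * PV_t at t = 2.0000: 8.073930
  t * PV_t at t = 3.0000: 11.224184
  t * PV_t at t = 4.0000: 13.869860
  t * PV_t at t = 5.0000: 16.067956
  t * PV_t at t = 6.0000: 17.869831
  t * PV_t at t = 7.0000: 430.422146
Macaulay duration D = (sum_t t * PV_t) / P = 501.883792 / 83.282484 = 6.026283


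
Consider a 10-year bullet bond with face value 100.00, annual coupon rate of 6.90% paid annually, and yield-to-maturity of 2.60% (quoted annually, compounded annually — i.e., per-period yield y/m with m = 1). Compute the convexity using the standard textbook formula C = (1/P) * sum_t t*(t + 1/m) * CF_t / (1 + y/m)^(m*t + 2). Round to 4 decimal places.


Coupon per period c = face * coupon_rate / m = 6.900000
Periods per year m = 1; per-period yield y/m = 0.026000
Number of cashflows N = 10
Cashflows (t years, CF_t, discount factor 1/(1+y/m)^(m*t), PV):
  t = 1.0000: CF_t = 6.900000, DF = 0.974659, PV = 6.725146
  t = 2.0000: CF_t = 6.900000, DF = 0.949960, PV = 6.554723
  t = 3.0000: CF_t = 6.900000, DF = 0.925887, PV = 6.388619
  t = 4.0000: CF_t = 6.900000, DF = 0.902424, PV = 6.226724
  t = 5.0000: CF_t = 6.900000, DF = 0.879555, PV = 6.068932
  t = 6.0000: CF_t = 6.900000, DF = 0.857266, PV = 5.915139
  t = 7.0000: CF_t = 6.900000, DF = 0.835542, PV = 5.765242
  t = 8.0000: CF_t = 6.900000, DF = 0.814369, PV = 5.619145
  t = 9.0000: CF_t = 6.900000, DF = 0.793732, PV = 5.476749
  t = 10.0000: CF_t = 106.900000, DF = 0.773618, PV = 82.699731
Price P = sum_t PV_t = 137.440151
Convexity numerator sum_t t*(t + 1/m) * CF_t / (1+y/m)^(m*t + 2):
  t = 1.0000: term = 12.777239
  t = 2.0000: term = 37.360347
  t = 3.0000: term = 72.827187
  t = 4.0000: term = 118.302772
  t = 5.0000: term = 172.957269
  t = 6.0000: term = 236.004071
  t = 7.0000: term = 306.697948
  t = 8.0000: term = 384.333269
  t = 9.0000: term = 468.242286
  t = 10.0000: term = 8641.757218
Convexity = (1/P) * sum = 10451.259606 / 137.440151 = 76.042259

Answer: Convexity = 76.0423


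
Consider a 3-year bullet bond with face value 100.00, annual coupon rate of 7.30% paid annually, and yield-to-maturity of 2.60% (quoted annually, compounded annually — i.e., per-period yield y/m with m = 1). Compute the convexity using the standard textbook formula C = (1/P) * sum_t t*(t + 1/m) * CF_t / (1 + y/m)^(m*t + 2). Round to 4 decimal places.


Coupon per period c = face * coupon_rate / m = 7.300000
Periods per year m = 1; per-period yield y/m = 0.026000
Number of cashflows N = 3
Cashflows (t years, CF_t, discount factor 1/(1+y/m)^(m*t), PV):
  t = 1.0000: CF_t = 7.300000, DF = 0.974659, PV = 7.115010
  t = 2.0000: CF_t = 7.300000, DF = 0.949960, PV = 6.934707
  t = 3.0000: CF_t = 107.300000, DF = 0.925887, PV = 99.347659
Price P = sum_t PV_t = 113.397376
Convexity numerator sum_t t*(t + 1/m) * CF_t / (1+y/m)^(m*t + 2):
  t = 1.0000: term = 13.517948
  t = 2.0000: term = 39.526164
  t = 3.0000: term = 1132.515525
Convexity = (1/P) * sum = 1185.559637 / 113.397376 = 10.454912

Answer: Convexity = 10.4549


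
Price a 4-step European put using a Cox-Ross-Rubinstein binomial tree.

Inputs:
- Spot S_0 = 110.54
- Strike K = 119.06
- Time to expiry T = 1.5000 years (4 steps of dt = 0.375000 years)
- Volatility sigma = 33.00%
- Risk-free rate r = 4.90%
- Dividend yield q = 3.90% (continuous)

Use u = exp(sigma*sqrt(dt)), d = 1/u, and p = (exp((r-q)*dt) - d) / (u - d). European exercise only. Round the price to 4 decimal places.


Answer: Price = V(0,0) = 20.7221

Derivation:
dt = T/N = 0.375000
u = exp(sigma*sqrt(dt)) = 1.223949; d = 1/u = 0.817027
p = (exp((r-q)*dt) - d) / (u - d) = 0.458883
Discount per step: exp(-r*dt) = 0.981793
Stock lattice S(k, i) with i counting down-moves:
  k=0: S(0,0) = 110.5400
  k=1: S(1,0) = 135.2954; S(1,1) = 90.3142
  k=2: S(2,0) = 165.5947; S(2,1) = 110.5400; S(2,2) = 73.7891
  k=3: S(3,0) = 202.6795; S(3,1) = 135.2954; S(3,2) = 90.3142; S(3,3) = 60.2877
  k=4: S(4,0) = 248.0695; S(4,1) = 165.5947; S(4,2) = 110.5400; S(4,3) = 73.7891; S(4,4) = 49.2567
Terminal payoffs V(N, i) = max(K - S_T, 0):
  V(4,0) = 0.000000; V(4,1) = 0.000000; V(4,2) = 8.520000; V(4,3) = 45.270855; V(4,4) = 69.803279
Backward induction: V(k, i) = exp(-r*dt) * [p * V(k+1, i) + (1-p) * V(k+1, i+1)].
  V(3,0) = exp(-r*dt) * [p*0.000000 + (1-p)*0.000000] = 0.000000
  V(3,1) = exp(-r*dt) * [p*0.000000 + (1-p)*8.520000] = 4.526373
  V(3,2) = exp(-r*dt) * [p*8.520000 + (1-p)*45.270855] = 27.889297
  V(3,3) = exp(-r*dt) * [p*45.270855 + (1-p)*69.803279] = 57.479804
  V(2,0) = exp(-r*dt) * [p*0.000000 + (1-p)*4.526373] = 2.404701
  V(2,1) = exp(-r*dt) * [p*4.526373 + (1-p)*27.889297] = 16.855852
  V(2,2) = exp(-r*dt) * [p*27.889297 + (1-p)*57.479804] = 43.101895
  V(1,0) = exp(-r*dt) * [p*2.404701 + (1-p)*16.855852] = 10.038301
  V(1,1) = exp(-r*dt) * [p*16.855852 + (1-p)*43.101895] = 30.492544
  V(0,0) = exp(-r*dt) * [p*10.038301 + (1-p)*30.492544] = 20.722143


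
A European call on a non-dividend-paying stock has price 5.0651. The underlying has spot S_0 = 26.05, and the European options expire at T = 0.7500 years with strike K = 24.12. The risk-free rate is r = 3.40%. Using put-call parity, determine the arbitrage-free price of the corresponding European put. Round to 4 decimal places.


Put-call parity: C - P = S_0 * exp(-qT) - K * exp(-rT).
S_0 * exp(-qT) = 26.0500 * 1.00000000 = 26.05000000
K * exp(-rT) = 24.1200 * 0.97482238 = 23.51271578
P = C - S*exp(-qT) + K*exp(-rT)
P = 5.0651 - 26.05000000 + 23.51271578 = 2.5278

Answer: Put price = 2.5278


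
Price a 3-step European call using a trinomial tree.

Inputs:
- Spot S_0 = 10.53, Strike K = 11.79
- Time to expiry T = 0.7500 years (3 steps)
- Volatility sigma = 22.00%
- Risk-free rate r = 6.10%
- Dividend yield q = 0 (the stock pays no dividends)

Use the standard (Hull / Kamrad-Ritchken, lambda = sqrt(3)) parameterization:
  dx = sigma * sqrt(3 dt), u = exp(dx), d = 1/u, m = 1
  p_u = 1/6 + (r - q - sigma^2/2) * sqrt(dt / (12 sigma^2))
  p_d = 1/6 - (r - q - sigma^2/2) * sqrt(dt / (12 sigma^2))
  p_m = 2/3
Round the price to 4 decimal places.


Answer: Price = V(0,0) = 0.5426

Derivation:
dt = T/N = 0.250000; dx = sigma*sqrt(3*dt) = 0.190526
u = exp(dx) = 1.209885; d = 1/u = 0.826525
p_u = 0.190810, p_m = 0.666667, p_d = 0.142523
Discount per step: exp(-r*dt) = 0.984866
Stock lattice S(k, j) with j the centered position index:
  k=0: S(0,+0) = 10.5300
  k=1: S(1,-1) = 8.7033; S(1,+0) = 10.5300; S(1,+1) = 12.7401
  k=2: S(2,-2) = 7.1935; S(2,-1) = 8.7033; S(2,+0) = 10.5300; S(2,+1) = 12.7401; S(2,+2) = 15.4141
  k=3: S(3,-3) = 5.9456; S(3,-2) = 7.1935; S(3,-1) = 8.7033; S(3,+0) = 10.5300; S(3,+1) = 12.7401; S(3,+2) = 15.4141; S(3,+3) = 18.6492
Terminal payoffs V(N, j) = max(S_T - K, 0):
  V(3,-3) = 0.000000; V(3,-2) = 0.000000; V(3,-1) = 0.000000; V(3,+0) = 0.000000; V(3,+1) = 0.950093; V(3,+2) = 3.624051; V(3,+3) = 6.859234
Backward induction: V(k, j) = exp(-r*dt) * [p_u * V(k+1, j+1) + p_m * V(k+1, j) + p_d * V(k+1, j-1)]
  V(2,-2) = exp(-r*dt) * [p_u*0.000000 + p_m*0.000000 + p_d*0.000000] = 0.000000
  V(2,-1) = exp(-r*dt) * [p_u*0.000000 + p_m*0.000000 + p_d*0.000000] = 0.000000
  V(2,+0) = exp(-r*dt) * [p_u*0.950093 + p_m*0.000000 + p_d*0.000000] = 0.178544
  V(2,+1) = exp(-r*dt) * [p_u*3.624051 + p_m*0.950093 + p_d*0.000000] = 1.304850
  V(2,+2) = exp(-r*dt) * [p_u*6.859234 + p_m*3.624051 + p_d*0.950093] = 3.801835
  V(1,-1) = exp(-r*dt) * [p_u*0.178544 + p_m*0.000000 + p_d*0.000000] = 0.033552
  V(1,+0) = exp(-r*dt) * [p_u*1.304850 + p_m*0.178544 + p_d*0.000000] = 0.362439
  V(1,+1) = exp(-r*dt) * [p_u*3.801835 + p_m*1.304850 + p_d*0.178544] = 1.596247
  V(0,+0) = exp(-r*dt) * [p_u*1.596247 + p_m*0.362439 + p_d*0.033552] = 0.542650


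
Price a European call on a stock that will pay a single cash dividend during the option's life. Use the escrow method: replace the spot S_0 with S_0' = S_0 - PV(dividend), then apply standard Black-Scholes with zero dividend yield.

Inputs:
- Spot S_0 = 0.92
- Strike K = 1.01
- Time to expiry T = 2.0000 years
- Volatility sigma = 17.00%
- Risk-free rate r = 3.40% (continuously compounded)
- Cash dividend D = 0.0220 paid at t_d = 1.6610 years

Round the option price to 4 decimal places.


PV(D) = D * exp(-r * t_d) = 0.0220 * 0.94509106 = 0.02079200
S_0' = S_0 - PV(D) = 0.9200 - 0.02079200 = 0.89920800
d1 = (ln(S_0'/K) + (r + sigma^2/2)*T) / (sigma*sqrt(T)) = -0.08024097
d2 = d1 - sigma*sqrt(T) = -0.32065728
exp(-rT) = 0.93426047
N(d1) = 0.46802280; N(d2) = 0.37423506
C = S_0' * N(d1) - K * exp(-rT) * N(d2) = 0.89920800 * 0.46802280 - 1.0100 * 0.93426047 * 0.37423506 = 0.0677

Answer: Price = 0.0677


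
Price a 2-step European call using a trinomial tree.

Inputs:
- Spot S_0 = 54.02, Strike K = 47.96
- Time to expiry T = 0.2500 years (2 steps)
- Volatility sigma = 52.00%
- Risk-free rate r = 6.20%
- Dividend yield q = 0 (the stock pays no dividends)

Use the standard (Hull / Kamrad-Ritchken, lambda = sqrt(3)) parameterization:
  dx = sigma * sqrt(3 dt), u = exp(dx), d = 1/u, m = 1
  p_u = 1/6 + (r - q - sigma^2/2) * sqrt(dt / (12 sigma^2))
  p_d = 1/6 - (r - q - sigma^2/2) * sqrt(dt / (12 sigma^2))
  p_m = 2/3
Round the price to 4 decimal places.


dt = T/N = 0.125000; dx = sigma*sqrt(3*dt) = 0.318434
u = exp(dx) = 1.374972; d = 1/u = 0.727287
p_u = 0.152299, p_m = 0.666667, p_d = 0.181034
Discount per step: exp(-r*dt) = 0.992280
Stock lattice S(k, j) with j the centered position index:
  k=0: S(0,+0) = 54.0200
  k=1: S(1,-1) = 39.2881; S(1,+0) = 54.0200; S(1,+1) = 74.2760
  k=2: S(2,-2) = 28.5737; S(2,-1) = 39.2881; S(2,+0) = 54.0200; S(2,+1) = 74.2760; S(2,+2) = 102.1275
Terminal payoffs V(N, j) = max(S_T - K, 0):
  V(2,-2) = 0.000000; V(2,-1) = 0.000000; V(2,+0) = 6.060000; V(2,+1) = 26.316010; V(2,+2) = 54.167464
Backward induction: V(k, j) = exp(-r*dt) * [p_u * V(k+1, j+1) + p_m * V(k+1, j) + p_d * V(k+1, j-1)]
  V(1,-1) = exp(-r*dt) * [p_u*6.060000 + p_m*0.000000 + p_d*0.000000] = 0.915810
  V(1,+0) = exp(-r*dt) * [p_u*26.316010 + p_m*6.060000 + p_d*0.000000] = 7.985784
  V(1,+1) = exp(-r*dt) * [p_u*54.167464 + p_m*26.316010 + p_d*6.060000] = 26.683150
  V(0,+0) = exp(-r*dt) * [p_u*26.683150 + p_m*7.985784 + p_d*0.915810] = 9.479725

Answer: Price = V(0,0) = 9.4797


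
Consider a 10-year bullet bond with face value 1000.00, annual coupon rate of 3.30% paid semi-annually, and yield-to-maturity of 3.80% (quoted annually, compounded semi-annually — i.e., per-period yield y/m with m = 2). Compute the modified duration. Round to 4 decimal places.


Coupon per period c = face * coupon_rate / m = 16.500000
Periods per year m = 2; per-period yield y/m = 0.019000
Number of cashflows N = 20
Cashflows (t years, CF_t, discount factor 1/(1+y/m)^(m*t), PV):
  t = 0.5000: CF_t = 16.500000, DF = 0.981354, PV = 16.192345
  t = 1.0000: CF_t = 16.500000, DF = 0.963056, PV = 15.890427
  t = 1.5000: CF_t = 16.500000, DF = 0.945099, PV = 15.594139
  t = 2.0000: CF_t = 16.500000, DF = 0.927477, PV = 15.303375
  t = 2.5000: CF_t = 16.500000, DF = 0.910184, PV = 15.018032
  t = 3.0000: CF_t = 16.500000, DF = 0.893213, PV = 14.738010
  t = 3.5000: CF_t = 16.500000, DF = 0.876558, PV = 14.463209
  t = 4.0000: CF_t = 16.500000, DF = 0.860214, PV = 14.193532
  t = 4.5000: CF_t = 16.500000, DF = 0.844175, PV = 13.928883
  t = 5.0000: CF_t = 16.500000, DF = 0.828434, PV = 13.669169
  t = 5.5000: CF_t = 16.500000, DF = 0.812988, PV = 13.414297
  t = 6.0000: CF_t = 16.500000, DF = 0.797829, PV = 13.164178
  t = 6.5000: CF_t = 16.500000, DF = 0.782953, PV = 12.918722
  t = 7.0000: CF_t = 16.500000, DF = 0.768354, PV = 12.677843
  t = 7.5000: CF_t = 16.500000, DF = 0.754028, PV = 12.441455
  t = 8.0000: CF_t = 16.500000, DF = 0.739968, PV = 12.209475
  t = 8.5000: CF_t = 16.500000, DF = 0.726171, PV = 11.981821
  t = 9.0000: CF_t = 16.500000, DF = 0.712631, PV = 11.758411
  t = 9.5000: CF_t = 16.500000, DF = 0.699343, PV = 11.539167
  t = 10.0000: CF_t = 1016.500000, DF = 0.686304, PV = 697.627678
Price P = sum_t PV_t = 958.724167
First compute Macaulay numerator sum_t t * PV_t:
  t * PV_t at t = 0.5000: 8.096173
  t * PV_t at t = 1.0000: 15.890427
  t * PV_t at t = 1.5000: 23.391208
  t * PV_t at t = 2.0000: 30.606749
  t * PV_t at t = 2.5000: 37.545080
  t * PV_t at t = 3.0000: 44.214029
  t * PV_t at t = 3.5000: 50.621231
  t * PV_t at t = 4.0000: 56.774127
  t * PV_t at t = 4.5000: 62.679973
  t * PV_t at t = 5.0000: 68.345844
  t * PV_t at t = 5.5000: 73.778634
  t * PV_t at t = 6.0000: 78.985066
  t * PV_t at t = 6.5000: 83.971693
  t * PV_t at t = 7.0000: 88.744901
  t * PV_t at t = 7.5000: 93.310915
  t * PV_t at t = 8.0000: 97.675802
  t * PV_t at t = 8.5000: 101.845476
  t * PV_t at t = 9.0000: 105.825698
  t * PV_t at t = 9.5000: 109.622084
  t * PV_t at t = 10.0000: 6976.276783
Macaulay duration D = 8208.201892 / 958.724167 = 8.561589
Modified duration = D / (1 + y/m) = 8.561589 / (1 + 0.019000) = 8.401952

Answer: Modified duration = 8.4020


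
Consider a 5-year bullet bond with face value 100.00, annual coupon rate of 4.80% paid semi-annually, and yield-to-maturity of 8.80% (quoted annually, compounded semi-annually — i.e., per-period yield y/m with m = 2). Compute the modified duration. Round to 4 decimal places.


Coupon per period c = face * coupon_rate / m = 2.400000
Periods per year m = 2; per-period yield y/m = 0.044000
Number of cashflows N = 10
Cashflows (t years, CF_t, discount factor 1/(1+y/m)^(m*t), PV):
  t = 0.5000: CF_t = 2.400000, DF = 0.957854, PV = 2.298851
  t = 1.0000: CF_t = 2.400000, DF = 0.917485, PV = 2.201964
  t = 1.5000: CF_t = 2.400000, DF = 0.878817, PV = 2.109161
  t = 2.0000: CF_t = 2.400000, DF = 0.841779, PV = 2.020269
  t = 2.5000: CF_t = 2.400000, DF = 0.806302, PV = 1.935124
  t = 3.0000: CF_t = 2.400000, DF = 0.772320, PV = 1.853567
  t = 3.5000: CF_t = 2.400000, DF = 0.739770, PV = 1.775447
  t = 4.0000: CF_t = 2.400000, DF = 0.708592, PV = 1.700620
  t = 4.5000: CF_t = 2.400000, DF = 0.678728, PV = 1.628946
  t = 5.0000: CF_t = 102.400000, DF = 0.650122, PV = 66.572516
Price P = sum_t PV_t = 84.096465
First compute Macaulay numerator sum_t t * PV_t:
  t * PV_t at t = 0.5000: 1.149425
  t * PV_t at t = 1.0000: 2.201964
  t * PV_t at t = 1.5000: 3.163742
  t * PV_t at t = 2.0000: 4.040538
  t * PV_t at t = 2.5000: 4.837809
  t * PV_t at t = 3.0000: 5.560700
  t * PV_t at t = 3.5000: 6.214065
  t * PV_t at t = 4.0000: 6.802480
  t * PV_t at t = 4.5000: 7.330258
  t * PV_t at t = 5.0000: 332.862579
Macaulay duration D = 374.163562 / 84.096465 = 4.449219
Modified duration = D / (1 + y/m) = 4.449219 / (1 + 0.044000) = 4.261704

Answer: Modified duration = 4.2617


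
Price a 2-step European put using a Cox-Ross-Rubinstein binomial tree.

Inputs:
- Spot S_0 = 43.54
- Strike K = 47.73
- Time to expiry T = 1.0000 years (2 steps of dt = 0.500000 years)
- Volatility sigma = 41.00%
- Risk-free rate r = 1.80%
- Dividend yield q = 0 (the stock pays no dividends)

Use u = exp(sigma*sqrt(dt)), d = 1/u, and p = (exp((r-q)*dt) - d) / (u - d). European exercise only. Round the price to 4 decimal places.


dt = T/N = 0.500000
u = exp(sigma*sqrt(dt)) = 1.336312; d = 1/u = 0.748328
p = (exp((r-q)*dt) - d) / (u - d) = 0.443401
Discount per step: exp(-r*dt) = 0.991040
Stock lattice S(k, i) with i counting down-moves:
  k=0: S(0,0) = 43.5400
  k=1: S(1,0) = 58.1830; S(1,1) = 32.5822
  k=2: S(2,0) = 77.7507; S(2,1) = 43.5400; S(2,2) = 24.3822
Terminal payoffs V(N, i) = max(K - S_T, 0):
  V(2,0) = 0.000000; V(2,1) = 4.190000; V(2,2) = 23.347821
Backward induction: V(k, i) = exp(-r*dt) * [p * V(k+1, i) + (1-p) * V(k+1, i+1)].
  V(1,0) = exp(-r*dt) * [p*0.000000 + (1-p)*4.190000] = 2.311256
  V(1,1) = exp(-r*dt) * [p*4.190000 + (1-p)*23.347821] = 14.720152
  V(0,0) = exp(-r*dt) * [p*2.311256 + (1-p)*14.720152] = 9.135450

Answer: Price = V(0,0) = 9.1355


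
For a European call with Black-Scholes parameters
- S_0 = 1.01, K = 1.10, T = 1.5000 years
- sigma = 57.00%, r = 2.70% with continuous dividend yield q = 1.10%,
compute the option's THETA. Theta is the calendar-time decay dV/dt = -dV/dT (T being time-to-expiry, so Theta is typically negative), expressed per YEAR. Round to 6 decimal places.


Answer: Theta = -0.091989

Derivation:
d1 = 0.2611573640; d2 = -0.4369472127
phi(d1) = 0.3855670706; exp(-qT) = 0.9836353794; exp(-rT) = 0.9603091645
Theta = -S*exp(-qT)*phi(d1)*sigma/(2*sqrt(T)) - r*K*exp(-rT)*N(d2) + q*S*exp(-qT)*N(d1)
N(d1) = 0.6030144220; N(d2) = 0.3310748155; sqrt(T) = 1.2247448714
Term 1 = -1.0100 * 0.9836353794 * 0.3855670706 * 0.5700 / (2 * 1.2247448714) = -0.0891363161
Term 2 = -0.0270 * 1.1000 * 0.9603091645 * 0.3310748155 = -0.0094426451
Term 3 = 0.0110 * 1.0100 * 0.9836353794 * 0.6030144220 = 0.0065898556
Theta = -0.0891363161 + (-0.0094426451) + (0.0065898556) = -0.091989


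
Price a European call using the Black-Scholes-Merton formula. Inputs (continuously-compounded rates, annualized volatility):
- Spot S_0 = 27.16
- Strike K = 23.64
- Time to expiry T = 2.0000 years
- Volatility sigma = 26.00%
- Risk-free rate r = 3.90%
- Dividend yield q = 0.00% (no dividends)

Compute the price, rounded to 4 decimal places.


Answer: Price = 6.8171

Derivation:
d1 = (ln(S/K) + (r - q + 0.5*sigma^2) * T) / (sigma * sqrt(T)) = 0.77347993
d2 = d1 - sigma * sqrt(T) = 0.40578440
exp(-rT) = 0.92496443; exp(-qT) = 1.00000000
C = S_0 * exp(-qT) * N(d1) - K * exp(-rT) * N(d2)
N(d1) = 0.78038080; N(d2) = 0.65754949
C = 27.1600 * 1.00000000 * 0.78038080 - 23.6400 * 0.92496443 * 0.65754949 = 6.8171


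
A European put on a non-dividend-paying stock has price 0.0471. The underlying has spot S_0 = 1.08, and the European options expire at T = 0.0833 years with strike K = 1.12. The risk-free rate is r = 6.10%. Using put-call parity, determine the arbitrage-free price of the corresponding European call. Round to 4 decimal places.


Put-call parity: C - P = S_0 * exp(-qT) - K * exp(-rT).
S_0 * exp(-qT) = 1.0800 * 1.00000000 = 1.08000000
K * exp(-rT) = 1.1200 * 0.99493159 = 1.11432338
C = P + S*exp(-qT) - K*exp(-rT)
C = 0.0471 + 1.08000000 - 1.11432338 = 0.0128

Answer: Call price = 0.0128


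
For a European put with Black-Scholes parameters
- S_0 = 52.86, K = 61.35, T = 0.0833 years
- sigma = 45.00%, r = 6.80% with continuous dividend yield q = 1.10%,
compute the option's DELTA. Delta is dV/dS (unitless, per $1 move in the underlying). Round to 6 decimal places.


Answer: Delta = -0.851286

Derivation:
d1 = -1.0453365282; d2 = -1.1752143554
phi(d1) = 0.2310080405; exp(-qT) = 0.9990841197; exp(-rT) = 0.9943516125
N(-d1) = 0.8520662696
Delta = -exp(-qT) * N(-d1) = -0.9990841197 * 0.8520662696 = -0.851286


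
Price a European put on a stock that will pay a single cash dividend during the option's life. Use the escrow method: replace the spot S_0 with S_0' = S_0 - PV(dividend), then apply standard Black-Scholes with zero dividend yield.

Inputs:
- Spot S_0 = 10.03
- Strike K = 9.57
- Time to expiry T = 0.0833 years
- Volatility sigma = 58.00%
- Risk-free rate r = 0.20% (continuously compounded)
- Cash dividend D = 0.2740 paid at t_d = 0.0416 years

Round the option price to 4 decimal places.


Answer: Price = 0.5550

Derivation:
PV(D) = D * exp(-r * t_d) = 0.2740 * 0.99991680 = 0.27397720
S_0' = S_0 - PV(D) = 10.0300 - 0.27397720 = 9.75602280
d1 = (ln(S_0'/K) + (r + sigma^2/2)*T) / (sigma*sqrt(T)) = 0.19969924
d2 = d1 - sigma*sqrt(T) = 0.03230115
exp(-rT) = 0.99983341
N(-d1) = 0.42085790; N(-d2) = 0.48711594
P = K * exp(-rT) * N(-d2) - S_0' * N(-d1) = 9.5700 * 0.99983341 * 0.48711594 - 9.75602280 * 0.42085790 = 0.5550
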